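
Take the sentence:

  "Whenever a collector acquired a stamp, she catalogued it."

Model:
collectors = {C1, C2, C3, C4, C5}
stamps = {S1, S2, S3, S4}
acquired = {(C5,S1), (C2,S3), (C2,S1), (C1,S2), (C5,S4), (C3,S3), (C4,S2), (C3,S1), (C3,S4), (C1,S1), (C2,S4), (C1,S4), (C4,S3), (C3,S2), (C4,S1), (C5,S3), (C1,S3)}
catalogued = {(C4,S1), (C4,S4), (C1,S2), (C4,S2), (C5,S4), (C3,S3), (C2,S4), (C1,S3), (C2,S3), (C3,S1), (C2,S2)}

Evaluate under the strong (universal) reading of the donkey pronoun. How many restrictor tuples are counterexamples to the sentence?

8

"it" takes "a stamp" as antecedent — a donkey pronoun bound across the clause boundary.
Strong reading: for every (c,s) with acquired(c,s), catalogued(c,s).
Restrictor pairs: (C1,S1) ✗  (C1,S2) ✓  (C1,S3) ✓  (C1,S4) ✗  (C2,S1) ✗  (C2,S3) ✓  (C2,S4) ✓  (C3,S1) ✓  (C3,S2) ✗  (C3,S3) ✓  (C3,S4) ✗  (C4,S1) ✓  (C4,S2) ✓  (C4,S3) ✗  (C5,S1) ✗  (C5,S3) ✗  (C5,S4) ✓
Counterexamples (restrictor pairs failing the scope): 8.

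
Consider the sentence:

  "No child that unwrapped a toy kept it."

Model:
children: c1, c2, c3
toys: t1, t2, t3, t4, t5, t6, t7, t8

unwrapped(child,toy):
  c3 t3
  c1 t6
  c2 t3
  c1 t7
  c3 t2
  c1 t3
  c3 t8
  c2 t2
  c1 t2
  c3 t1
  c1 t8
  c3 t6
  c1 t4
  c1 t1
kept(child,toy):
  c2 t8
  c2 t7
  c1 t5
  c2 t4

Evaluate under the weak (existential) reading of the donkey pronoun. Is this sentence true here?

"it" takes "a toy" as antecedent — a donkey pronoun bound across the clause boundary.
Truth condition: for no (c,t) with unwrapped(c,t) does kept(c,t) hold.
Restrictor pairs — does the scope hold? (c1,t1):fails  (c1,t2):fails  (c1,t3):fails  (c1,t4):fails  (c1,t6):fails  (c1,t7):fails  (c1,t8):fails  (c2,t2):fails  (c2,t3):fails  (c3,t1):fails  (c3,t2):fails  (c3,t3):fails  (c3,t6):fails  (c3,t8):fails
Scope holds for no restrictor pair, so the sentence is true.

True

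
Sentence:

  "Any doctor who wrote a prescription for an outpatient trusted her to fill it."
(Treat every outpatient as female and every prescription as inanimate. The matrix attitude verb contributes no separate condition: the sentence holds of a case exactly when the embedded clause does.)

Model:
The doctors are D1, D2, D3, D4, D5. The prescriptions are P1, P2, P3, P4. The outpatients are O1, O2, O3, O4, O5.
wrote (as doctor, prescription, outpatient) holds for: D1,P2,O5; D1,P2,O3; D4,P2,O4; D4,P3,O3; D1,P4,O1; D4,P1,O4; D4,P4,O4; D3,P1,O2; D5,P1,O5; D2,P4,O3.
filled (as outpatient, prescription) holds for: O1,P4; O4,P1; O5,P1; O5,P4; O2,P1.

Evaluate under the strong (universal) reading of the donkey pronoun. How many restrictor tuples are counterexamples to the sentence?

6

"her" takes "an outpatient" as antecedent and "it" takes "a prescription"; both are donkey pronouns co-varying with the restrictor.
Strong reading: for every (d,p,o) with wrote(d,p,o), filled(o,p).
Restrictor triples: (D1,P2,O3)→filled(O3,P2) ✗  (D1,P2,O5)→filled(O5,P2) ✗  (D1,P4,O1)→filled(O1,P4) ✓  (D2,P4,O3)→filled(O3,P4) ✗  (D3,P1,O2)→filled(O2,P1) ✓  (D4,P1,O4)→filled(O4,P1) ✓  (D4,P2,O4)→filled(O4,P2) ✗  (D4,P3,O3)→filled(O3,P3) ✗  (D4,P4,O4)→filled(O4,P4) ✗  (D5,P1,O5)→filled(O5,P1) ✓
Counterexamples (restrictor triples failing the scope): 6.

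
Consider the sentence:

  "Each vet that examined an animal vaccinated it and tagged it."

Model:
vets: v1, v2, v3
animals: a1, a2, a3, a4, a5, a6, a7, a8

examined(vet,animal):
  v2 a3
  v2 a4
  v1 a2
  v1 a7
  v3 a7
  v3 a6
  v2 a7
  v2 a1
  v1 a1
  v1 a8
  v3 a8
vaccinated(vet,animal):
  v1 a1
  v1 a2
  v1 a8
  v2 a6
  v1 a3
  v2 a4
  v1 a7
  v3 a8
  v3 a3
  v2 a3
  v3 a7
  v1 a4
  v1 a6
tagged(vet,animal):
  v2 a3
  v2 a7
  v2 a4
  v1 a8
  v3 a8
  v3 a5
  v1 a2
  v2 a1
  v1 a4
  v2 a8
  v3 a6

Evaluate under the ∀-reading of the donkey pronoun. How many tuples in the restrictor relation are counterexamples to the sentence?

6

"it" takes "an animal" as antecedent — a donkey pronoun bound across the clause boundary.
Strong reading: for every (v,a) with examined(v,a), vaccinated(v,a) ∧ tagged(v,a).
Restrictor pairs: (v1,a1) ✗  (v1,a2) ✓  (v1,a7) ✗  (v1,a8) ✓  (v2,a1) ✗  (v2,a3) ✓  (v2,a4) ✓  (v2,a7) ✗  (v3,a6) ✗  (v3,a7) ✗  (v3,a8) ✓
Counterexamples (restrictor pairs failing the scope): 6.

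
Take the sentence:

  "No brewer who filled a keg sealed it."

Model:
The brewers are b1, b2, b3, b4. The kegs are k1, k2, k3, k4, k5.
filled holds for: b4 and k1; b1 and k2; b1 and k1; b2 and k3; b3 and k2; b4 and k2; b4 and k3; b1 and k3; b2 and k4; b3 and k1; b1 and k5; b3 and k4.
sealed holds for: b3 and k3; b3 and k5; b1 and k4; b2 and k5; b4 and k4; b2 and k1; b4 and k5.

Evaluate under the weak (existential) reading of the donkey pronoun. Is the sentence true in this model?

True

"it" takes "a keg" as antecedent — a donkey pronoun bound across the clause boundary.
Truth condition: for no (b,k) with filled(b,k) does sealed(b,k) hold.
Restrictor pairs — does the scope hold? (b1,k1):fails  (b1,k2):fails  (b1,k3):fails  (b1,k5):fails  (b2,k3):fails  (b2,k4):fails  (b3,k1):fails  (b3,k2):fails  (b3,k4):fails  (b4,k1):fails  (b4,k2):fails  (b4,k3):fails
Scope holds for no restrictor pair, so the sentence is true.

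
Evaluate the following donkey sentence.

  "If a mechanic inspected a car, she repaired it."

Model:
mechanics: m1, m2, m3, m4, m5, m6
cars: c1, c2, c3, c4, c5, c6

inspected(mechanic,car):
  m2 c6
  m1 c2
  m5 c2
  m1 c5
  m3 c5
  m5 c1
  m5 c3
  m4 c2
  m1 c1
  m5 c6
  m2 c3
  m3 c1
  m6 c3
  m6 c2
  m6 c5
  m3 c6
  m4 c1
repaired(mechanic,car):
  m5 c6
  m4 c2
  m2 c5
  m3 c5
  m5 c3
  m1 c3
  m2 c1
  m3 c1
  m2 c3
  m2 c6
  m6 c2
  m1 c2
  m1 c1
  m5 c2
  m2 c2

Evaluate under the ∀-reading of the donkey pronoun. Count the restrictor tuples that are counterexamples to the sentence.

6

"it" takes "a car" as antecedent — a donkey pronoun bound across the clause boundary.
Strong reading: for every (m,c) with inspected(m,c), repaired(m,c).
Restrictor pairs: (m1,c1) ✓  (m1,c2) ✓  (m1,c5) ✗  (m2,c3) ✓  (m2,c6) ✓  (m3,c1) ✓  (m3,c5) ✓  (m3,c6) ✗  (m4,c1) ✗  (m4,c2) ✓  (m5,c1) ✗  (m5,c2) ✓  (m5,c3) ✓  (m5,c6) ✓  (m6,c2) ✓  (m6,c3) ✗  (m6,c5) ✗
Counterexamples (restrictor pairs failing the scope): 6.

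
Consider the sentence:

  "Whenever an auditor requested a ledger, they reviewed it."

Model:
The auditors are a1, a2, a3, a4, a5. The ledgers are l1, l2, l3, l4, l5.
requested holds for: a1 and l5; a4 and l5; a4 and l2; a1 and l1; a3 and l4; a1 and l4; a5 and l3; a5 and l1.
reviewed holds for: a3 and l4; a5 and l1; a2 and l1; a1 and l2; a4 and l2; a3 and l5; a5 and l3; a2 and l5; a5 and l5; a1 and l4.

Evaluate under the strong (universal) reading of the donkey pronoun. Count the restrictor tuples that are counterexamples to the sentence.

3

"it" takes "a ledger" as antecedent — a donkey pronoun bound across the clause boundary.
Strong reading: for every (a,l) with requested(a,l), reviewed(a,l).
Restrictor pairs: (a1,l1) ✗  (a1,l4) ✓  (a1,l5) ✗  (a3,l4) ✓  (a4,l2) ✓  (a4,l5) ✗  (a5,l1) ✓  (a5,l3) ✓
Counterexamples (restrictor pairs failing the scope): 3.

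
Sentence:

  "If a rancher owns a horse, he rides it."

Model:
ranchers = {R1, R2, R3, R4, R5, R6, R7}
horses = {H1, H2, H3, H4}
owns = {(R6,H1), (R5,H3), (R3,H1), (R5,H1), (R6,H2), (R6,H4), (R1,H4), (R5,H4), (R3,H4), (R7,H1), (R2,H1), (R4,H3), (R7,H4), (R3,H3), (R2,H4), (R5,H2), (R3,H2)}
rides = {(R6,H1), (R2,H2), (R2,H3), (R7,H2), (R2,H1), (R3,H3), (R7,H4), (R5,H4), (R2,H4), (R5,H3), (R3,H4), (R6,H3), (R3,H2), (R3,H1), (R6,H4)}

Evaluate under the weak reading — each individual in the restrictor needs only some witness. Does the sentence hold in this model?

"it" takes "a horse" as antecedent — a donkey pronoun bound across the clause boundary.
Weak reading: every rancher r with some owns-horse has at least one owns-horse h such that rides(r,h).
Per rancher: R1:✗  R2:✓  R3:✓  R4:✗  R5:✓  R6:✓  R7:✓
R1 has no witness among its owns-horses.

False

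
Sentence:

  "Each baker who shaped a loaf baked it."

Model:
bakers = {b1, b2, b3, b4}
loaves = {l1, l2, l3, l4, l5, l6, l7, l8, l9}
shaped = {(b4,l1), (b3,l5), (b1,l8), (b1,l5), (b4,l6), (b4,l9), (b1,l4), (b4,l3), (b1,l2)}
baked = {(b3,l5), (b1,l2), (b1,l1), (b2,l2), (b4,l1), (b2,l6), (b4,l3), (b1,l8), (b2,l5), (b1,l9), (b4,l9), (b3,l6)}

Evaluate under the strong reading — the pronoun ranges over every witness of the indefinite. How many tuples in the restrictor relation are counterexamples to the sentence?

3

"it" takes "a loaf" as antecedent — a donkey pronoun bound across the clause boundary.
Strong reading: for every (b,l) with shaped(b,l), baked(b,l).
Restrictor pairs: (b1,l2) ✓  (b1,l4) ✗  (b1,l5) ✗  (b1,l8) ✓  (b3,l5) ✓  (b4,l1) ✓  (b4,l3) ✓  (b4,l6) ✗  (b4,l9) ✓
Counterexamples (restrictor pairs failing the scope): 3.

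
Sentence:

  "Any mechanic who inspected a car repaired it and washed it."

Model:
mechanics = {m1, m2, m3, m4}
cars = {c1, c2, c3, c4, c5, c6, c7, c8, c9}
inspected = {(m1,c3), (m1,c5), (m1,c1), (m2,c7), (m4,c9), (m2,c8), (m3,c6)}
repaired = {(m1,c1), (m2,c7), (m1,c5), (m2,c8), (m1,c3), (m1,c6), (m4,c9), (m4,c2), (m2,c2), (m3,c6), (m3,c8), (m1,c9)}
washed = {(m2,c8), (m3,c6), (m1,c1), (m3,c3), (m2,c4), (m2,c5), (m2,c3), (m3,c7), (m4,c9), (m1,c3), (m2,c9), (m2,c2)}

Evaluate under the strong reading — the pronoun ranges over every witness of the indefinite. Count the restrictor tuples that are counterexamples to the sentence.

"it" takes "a car" as antecedent — a donkey pronoun bound across the clause boundary.
Strong reading: for every (m,c) with inspected(m,c), repaired(m,c) ∧ washed(m,c).
Restrictor pairs: (m1,c1) ✓  (m1,c3) ✓  (m1,c5) ✗  (m2,c7) ✗  (m2,c8) ✓  (m3,c6) ✓  (m4,c9) ✓
Counterexamples (restrictor pairs failing the scope): 2.

2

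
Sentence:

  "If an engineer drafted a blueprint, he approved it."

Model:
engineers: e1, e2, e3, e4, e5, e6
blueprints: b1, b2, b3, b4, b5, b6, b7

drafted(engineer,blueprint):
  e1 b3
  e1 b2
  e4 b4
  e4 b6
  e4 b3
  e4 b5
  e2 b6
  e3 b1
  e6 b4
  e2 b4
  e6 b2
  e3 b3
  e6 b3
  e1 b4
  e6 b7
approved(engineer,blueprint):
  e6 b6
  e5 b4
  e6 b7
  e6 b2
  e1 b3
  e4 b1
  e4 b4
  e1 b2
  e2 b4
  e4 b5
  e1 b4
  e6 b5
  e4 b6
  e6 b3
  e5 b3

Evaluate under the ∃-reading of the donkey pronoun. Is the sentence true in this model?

False

"it" takes "a blueprint" as antecedent — a donkey pronoun bound across the clause boundary.
Weak reading: every engineer e with some drafted-blueprint has at least one drafted-blueprint b such that approved(e,b).
Per engineer: e1:✓  e2:✓  e3:✗  e4:✓  e6:✓
e3 has no witness among its drafted-blueprints.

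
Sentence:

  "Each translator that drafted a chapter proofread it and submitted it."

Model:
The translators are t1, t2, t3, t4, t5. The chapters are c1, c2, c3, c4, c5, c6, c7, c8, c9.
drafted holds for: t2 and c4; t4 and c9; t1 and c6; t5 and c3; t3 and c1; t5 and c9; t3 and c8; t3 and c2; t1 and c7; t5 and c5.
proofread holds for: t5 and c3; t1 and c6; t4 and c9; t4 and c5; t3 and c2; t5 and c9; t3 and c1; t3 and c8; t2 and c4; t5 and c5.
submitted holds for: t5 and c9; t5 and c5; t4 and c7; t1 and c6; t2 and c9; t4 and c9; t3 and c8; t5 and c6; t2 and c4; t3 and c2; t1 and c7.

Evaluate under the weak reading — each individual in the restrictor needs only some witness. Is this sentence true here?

"it" takes "a chapter" as antecedent — a donkey pronoun bound across the clause boundary.
Weak reading: every translator t with some drafted-chapter has at least one drafted-chapter c such that proofread(t,c) ∧ submitted(t,c).
Per translator: t1:✓  t2:✓  t3:✓  t4:✓  t5:✓
Every translator in the restrictor has a witness.

True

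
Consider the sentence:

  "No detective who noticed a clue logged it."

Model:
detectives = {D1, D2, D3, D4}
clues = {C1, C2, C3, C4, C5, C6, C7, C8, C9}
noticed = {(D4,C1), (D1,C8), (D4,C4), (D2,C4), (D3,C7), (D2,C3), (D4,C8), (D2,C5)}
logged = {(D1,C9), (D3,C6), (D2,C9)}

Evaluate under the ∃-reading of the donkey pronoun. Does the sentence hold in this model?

"it" takes "a clue" as antecedent — a donkey pronoun bound across the clause boundary.
Truth condition: for no (d,c) with noticed(d,c) does logged(d,c) hold.
Restrictor pairs — does the scope hold? (D1,C8):fails  (D2,C3):fails  (D2,C4):fails  (D2,C5):fails  (D3,C7):fails  (D4,C1):fails  (D4,C4):fails  (D4,C8):fails
Scope holds for no restrictor pair, so the sentence is true.

True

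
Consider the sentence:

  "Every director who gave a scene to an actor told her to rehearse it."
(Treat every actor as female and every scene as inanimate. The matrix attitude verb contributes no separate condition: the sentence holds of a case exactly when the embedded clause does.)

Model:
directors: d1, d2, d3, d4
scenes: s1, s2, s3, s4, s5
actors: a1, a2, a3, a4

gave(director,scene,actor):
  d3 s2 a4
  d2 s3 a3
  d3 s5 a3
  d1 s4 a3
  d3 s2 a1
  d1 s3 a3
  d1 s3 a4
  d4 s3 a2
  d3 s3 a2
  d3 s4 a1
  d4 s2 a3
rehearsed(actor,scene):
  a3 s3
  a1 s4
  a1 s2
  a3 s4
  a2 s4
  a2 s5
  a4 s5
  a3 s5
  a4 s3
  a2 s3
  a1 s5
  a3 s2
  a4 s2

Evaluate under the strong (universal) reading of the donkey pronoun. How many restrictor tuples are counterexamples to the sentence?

"her" takes "an actor" as antecedent and "it" takes "a scene"; both are donkey pronouns co-varying with the restrictor.
Strong reading: for every (d,s,a) with gave(d,s,a), rehearsed(a,s).
Restrictor triples: (d1,s3,a3)→rehearsed(a3,s3) ✓  (d1,s3,a4)→rehearsed(a4,s3) ✓  (d1,s4,a3)→rehearsed(a3,s4) ✓  (d2,s3,a3)→rehearsed(a3,s3) ✓  (d3,s2,a1)→rehearsed(a1,s2) ✓  (d3,s2,a4)→rehearsed(a4,s2) ✓  (d3,s3,a2)→rehearsed(a2,s3) ✓  (d3,s4,a1)→rehearsed(a1,s4) ✓  (d3,s5,a3)→rehearsed(a3,s5) ✓  (d4,s2,a3)→rehearsed(a3,s2) ✓  (d4,s3,a2)→rehearsed(a2,s3) ✓
Counterexamples (restrictor triples failing the scope): 0.

0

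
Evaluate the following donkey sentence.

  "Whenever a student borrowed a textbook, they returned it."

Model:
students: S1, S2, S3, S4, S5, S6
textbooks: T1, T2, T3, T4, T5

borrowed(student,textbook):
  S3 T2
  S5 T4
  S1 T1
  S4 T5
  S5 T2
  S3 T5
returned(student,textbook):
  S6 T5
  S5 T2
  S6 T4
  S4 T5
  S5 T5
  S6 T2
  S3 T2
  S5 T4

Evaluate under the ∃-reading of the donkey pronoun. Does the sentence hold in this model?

"it" takes "a textbook" as antecedent — a donkey pronoun bound across the clause boundary.
Weak reading: every student s with some borrowed-textbook has at least one borrowed-textbook t such that returned(s,t).
Per student: S1:✗  S3:✓  S4:✓  S5:✓
S1 has no witness among its borrowed-textbooks.

False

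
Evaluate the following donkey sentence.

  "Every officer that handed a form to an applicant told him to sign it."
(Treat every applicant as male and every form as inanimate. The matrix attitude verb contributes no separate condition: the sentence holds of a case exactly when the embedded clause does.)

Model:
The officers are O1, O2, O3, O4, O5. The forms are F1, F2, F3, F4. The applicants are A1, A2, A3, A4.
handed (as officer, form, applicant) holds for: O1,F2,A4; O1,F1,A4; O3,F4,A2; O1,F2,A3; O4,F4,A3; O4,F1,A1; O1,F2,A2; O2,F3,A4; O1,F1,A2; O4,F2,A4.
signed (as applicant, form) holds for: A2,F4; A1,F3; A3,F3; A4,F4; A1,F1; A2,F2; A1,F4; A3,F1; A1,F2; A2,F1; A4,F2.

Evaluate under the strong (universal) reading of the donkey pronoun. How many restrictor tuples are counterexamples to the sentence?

4

"him" takes "an applicant" as antecedent and "it" takes "a form"; both are donkey pronouns co-varying with the restrictor.
Strong reading: for every (o,f,a) with handed(o,f,a), signed(a,f).
Restrictor triples: (O1,F1,A2)→signed(A2,F1) ✓  (O1,F1,A4)→signed(A4,F1) ✗  (O1,F2,A2)→signed(A2,F2) ✓  (O1,F2,A3)→signed(A3,F2) ✗  (O1,F2,A4)→signed(A4,F2) ✓  (O2,F3,A4)→signed(A4,F3) ✗  (O3,F4,A2)→signed(A2,F4) ✓  (O4,F1,A1)→signed(A1,F1) ✓  (O4,F2,A4)→signed(A4,F2) ✓  (O4,F4,A3)→signed(A3,F4) ✗
Counterexamples (restrictor triples failing the scope): 4.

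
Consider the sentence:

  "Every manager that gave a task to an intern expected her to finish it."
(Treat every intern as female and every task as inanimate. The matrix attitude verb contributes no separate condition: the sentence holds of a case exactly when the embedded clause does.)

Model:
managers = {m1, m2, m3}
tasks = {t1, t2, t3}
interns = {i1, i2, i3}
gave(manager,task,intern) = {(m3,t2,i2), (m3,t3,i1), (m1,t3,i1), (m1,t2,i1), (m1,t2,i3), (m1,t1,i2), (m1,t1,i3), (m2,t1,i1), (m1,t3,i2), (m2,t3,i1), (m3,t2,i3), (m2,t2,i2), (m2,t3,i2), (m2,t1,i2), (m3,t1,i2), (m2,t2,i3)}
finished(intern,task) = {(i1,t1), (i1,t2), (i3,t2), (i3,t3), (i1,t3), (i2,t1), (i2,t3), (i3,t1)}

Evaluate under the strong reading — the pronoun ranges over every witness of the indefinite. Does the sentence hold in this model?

False

"her" takes "an intern" as antecedent and "it" takes "a task"; both are donkey pronouns co-varying with the restrictor.
Strong reading: for every (m,t,i) with gave(m,t,i), finished(i,t).
Restrictor triples: (m1,t1,i2)→finished(i2,t1) ✓  (m1,t1,i3)→finished(i3,t1) ✓  (m1,t2,i1)→finished(i1,t2) ✓  (m1,t2,i3)→finished(i3,t2) ✓  (m1,t3,i1)→finished(i1,t3) ✓  (m1,t3,i2)→finished(i2,t3) ✓  (m2,t1,i1)→finished(i1,t1) ✓  (m2,t1,i2)→finished(i2,t1) ✓  (m2,t2,i2)→finished(i2,t2) ✗  (m2,t2,i3)→finished(i3,t2) ✓  (m2,t3,i1)→finished(i1,t3) ✓  (m2,t3,i2)→finished(i2,t3) ✓  (m3,t1,i2)→finished(i2,t1) ✓  (m3,t2,i2)→finished(i2,t2) ✗  (m3,t2,i3)→finished(i3,t2) ✓  (m3,t3,i1)→finished(i1,t3) ✓
Counterexample: (m2,t2,i2) — finished(i2,t2) does not hold.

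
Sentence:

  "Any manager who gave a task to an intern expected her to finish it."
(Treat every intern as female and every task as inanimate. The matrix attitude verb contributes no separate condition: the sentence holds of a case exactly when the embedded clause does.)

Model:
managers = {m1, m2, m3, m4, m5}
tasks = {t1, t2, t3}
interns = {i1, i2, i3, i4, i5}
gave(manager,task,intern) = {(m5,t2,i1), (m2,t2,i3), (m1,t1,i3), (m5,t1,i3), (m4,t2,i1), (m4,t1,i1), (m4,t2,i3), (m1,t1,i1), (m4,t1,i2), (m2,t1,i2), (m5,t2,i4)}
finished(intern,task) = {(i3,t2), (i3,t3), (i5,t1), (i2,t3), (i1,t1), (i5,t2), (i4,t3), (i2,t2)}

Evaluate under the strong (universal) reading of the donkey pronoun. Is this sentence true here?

False

"her" takes "an intern" as antecedent and "it" takes "a task"; both are donkey pronouns co-varying with the restrictor.
Strong reading: for every (m,t,i) with gave(m,t,i), finished(i,t).
Restrictor triples: (m1,t1,i1)→finished(i1,t1) ✓  (m1,t1,i3)→finished(i3,t1) ✗  (m2,t1,i2)→finished(i2,t1) ✗  (m2,t2,i3)→finished(i3,t2) ✓  (m4,t1,i1)→finished(i1,t1) ✓  (m4,t1,i2)→finished(i2,t1) ✗  (m4,t2,i1)→finished(i1,t2) ✗  (m4,t2,i3)→finished(i3,t2) ✓  (m5,t1,i3)→finished(i3,t1) ✗  (m5,t2,i1)→finished(i1,t2) ✗  (m5,t2,i4)→finished(i4,t2) ✗
Counterexample: (m1,t1,i3) — finished(i3,t1) does not hold.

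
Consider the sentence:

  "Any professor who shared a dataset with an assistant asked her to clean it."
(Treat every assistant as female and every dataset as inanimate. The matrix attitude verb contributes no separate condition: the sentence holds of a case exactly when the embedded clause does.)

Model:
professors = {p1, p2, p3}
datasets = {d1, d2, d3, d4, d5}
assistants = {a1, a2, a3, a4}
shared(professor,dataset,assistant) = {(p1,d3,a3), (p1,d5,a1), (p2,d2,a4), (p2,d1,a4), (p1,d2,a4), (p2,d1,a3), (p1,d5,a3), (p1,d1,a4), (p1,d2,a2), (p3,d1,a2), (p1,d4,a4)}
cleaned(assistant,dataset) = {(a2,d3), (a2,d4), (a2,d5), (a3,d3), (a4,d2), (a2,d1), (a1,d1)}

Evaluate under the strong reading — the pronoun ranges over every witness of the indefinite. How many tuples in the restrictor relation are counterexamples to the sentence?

7

"her" takes "an assistant" as antecedent and "it" takes "a dataset"; both are donkey pronouns co-varying with the restrictor.
Strong reading: for every (p,d,a) with shared(p,d,a), cleaned(a,d).
Restrictor triples: (p1,d1,a4)→cleaned(a4,d1) ✗  (p1,d2,a2)→cleaned(a2,d2) ✗  (p1,d2,a4)→cleaned(a4,d2) ✓  (p1,d3,a3)→cleaned(a3,d3) ✓  (p1,d4,a4)→cleaned(a4,d4) ✗  (p1,d5,a1)→cleaned(a1,d5) ✗  (p1,d5,a3)→cleaned(a3,d5) ✗  (p2,d1,a3)→cleaned(a3,d1) ✗  (p2,d1,a4)→cleaned(a4,d1) ✗  (p2,d2,a4)→cleaned(a4,d2) ✓  (p3,d1,a2)→cleaned(a2,d1) ✓
Counterexamples (restrictor triples failing the scope): 7.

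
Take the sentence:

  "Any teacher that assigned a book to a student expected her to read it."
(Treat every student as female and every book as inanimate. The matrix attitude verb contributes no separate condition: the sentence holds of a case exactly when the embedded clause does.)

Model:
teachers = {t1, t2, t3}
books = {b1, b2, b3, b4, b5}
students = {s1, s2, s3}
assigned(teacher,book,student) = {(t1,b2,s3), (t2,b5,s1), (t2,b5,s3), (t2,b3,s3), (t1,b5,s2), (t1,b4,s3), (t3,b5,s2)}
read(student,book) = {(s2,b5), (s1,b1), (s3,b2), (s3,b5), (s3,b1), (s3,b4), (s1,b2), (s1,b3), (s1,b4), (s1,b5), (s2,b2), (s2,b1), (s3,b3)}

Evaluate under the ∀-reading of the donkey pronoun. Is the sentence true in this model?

True

"her" takes "a student" as antecedent and "it" takes "a book"; both are donkey pronouns co-varying with the restrictor.
Strong reading: for every (t,b,s) with assigned(t,b,s), read(s,b).
Restrictor triples: (t1,b2,s3)→read(s3,b2) ✓  (t1,b4,s3)→read(s3,b4) ✓  (t1,b5,s2)→read(s2,b5) ✓  (t2,b3,s3)→read(s3,b3) ✓  (t2,b5,s1)→read(s1,b5) ✓  (t2,b5,s3)→read(s3,b5) ✓  (t3,b5,s2)→read(s2,b5) ✓
Every restrictor triple satisfies the scope.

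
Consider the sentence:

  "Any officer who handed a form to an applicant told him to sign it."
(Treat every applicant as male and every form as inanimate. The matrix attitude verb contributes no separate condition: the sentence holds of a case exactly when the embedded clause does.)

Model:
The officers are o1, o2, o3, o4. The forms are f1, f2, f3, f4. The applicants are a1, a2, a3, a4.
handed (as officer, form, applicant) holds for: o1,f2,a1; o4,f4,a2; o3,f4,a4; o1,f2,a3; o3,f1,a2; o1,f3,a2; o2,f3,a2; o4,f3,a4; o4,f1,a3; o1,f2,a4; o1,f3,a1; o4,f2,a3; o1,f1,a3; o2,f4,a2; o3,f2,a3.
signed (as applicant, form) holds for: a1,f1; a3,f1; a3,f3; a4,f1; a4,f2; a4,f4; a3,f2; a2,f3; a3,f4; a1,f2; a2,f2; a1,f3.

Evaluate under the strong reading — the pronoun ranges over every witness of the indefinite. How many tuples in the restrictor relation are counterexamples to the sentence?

"him" takes "an applicant" as antecedent and "it" takes "a form"; both are donkey pronouns co-varying with the restrictor.
Strong reading: for every (o,f,a) with handed(o,f,a), signed(a,f).
Restrictor triples: (o1,f1,a3)→signed(a3,f1) ✓  (o1,f2,a1)→signed(a1,f2) ✓  (o1,f2,a3)→signed(a3,f2) ✓  (o1,f2,a4)→signed(a4,f2) ✓  (o1,f3,a1)→signed(a1,f3) ✓  (o1,f3,a2)→signed(a2,f3) ✓  (o2,f3,a2)→signed(a2,f3) ✓  (o2,f4,a2)→signed(a2,f4) ✗  (o3,f1,a2)→signed(a2,f1) ✗  (o3,f2,a3)→signed(a3,f2) ✓  (o3,f4,a4)→signed(a4,f4) ✓  (o4,f1,a3)→signed(a3,f1) ✓  (o4,f2,a3)→signed(a3,f2) ✓  (o4,f3,a4)→signed(a4,f3) ✗  (o4,f4,a2)→signed(a2,f4) ✗
Counterexamples (restrictor triples failing the scope): 4.

4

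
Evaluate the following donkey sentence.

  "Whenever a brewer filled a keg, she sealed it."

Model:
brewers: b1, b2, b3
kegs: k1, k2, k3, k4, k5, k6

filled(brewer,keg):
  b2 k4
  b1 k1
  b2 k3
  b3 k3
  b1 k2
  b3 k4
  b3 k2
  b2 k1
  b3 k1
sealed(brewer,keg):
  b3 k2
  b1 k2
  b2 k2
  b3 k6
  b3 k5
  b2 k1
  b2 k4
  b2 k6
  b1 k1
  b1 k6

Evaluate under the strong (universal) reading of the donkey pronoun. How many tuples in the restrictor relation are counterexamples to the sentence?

4

"it" takes "a keg" as antecedent — a donkey pronoun bound across the clause boundary.
Strong reading: for every (b,k) with filled(b,k), sealed(b,k).
Restrictor pairs: (b1,k1) ✓  (b1,k2) ✓  (b2,k1) ✓  (b2,k3) ✗  (b2,k4) ✓  (b3,k1) ✗  (b3,k2) ✓  (b3,k3) ✗  (b3,k4) ✗
Counterexamples (restrictor pairs failing the scope): 4.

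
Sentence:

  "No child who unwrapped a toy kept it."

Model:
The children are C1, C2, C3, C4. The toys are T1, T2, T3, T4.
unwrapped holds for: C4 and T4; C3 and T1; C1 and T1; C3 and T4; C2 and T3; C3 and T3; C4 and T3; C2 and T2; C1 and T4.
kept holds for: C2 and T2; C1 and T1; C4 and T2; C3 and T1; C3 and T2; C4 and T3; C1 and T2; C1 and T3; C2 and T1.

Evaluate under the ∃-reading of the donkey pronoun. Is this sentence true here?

"it" takes "a toy" as antecedent — a donkey pronoun bound across the clause boundary.
Truth condition: for no (c,t) with unwrapped(c,t) does kept(c,t) hold.
Restrictor pairs — does the scope hold? (C1,T1):holds  (C1,T4):fails  (C2,T2):holds  (C2,T3):fails  (C3,T1):holds  (C3,T3):fails  (C3,T4):fails  (C4,T3):holds  (C4,T4):fails
Scope holds for 4 pair(s), so the sentence is false.

False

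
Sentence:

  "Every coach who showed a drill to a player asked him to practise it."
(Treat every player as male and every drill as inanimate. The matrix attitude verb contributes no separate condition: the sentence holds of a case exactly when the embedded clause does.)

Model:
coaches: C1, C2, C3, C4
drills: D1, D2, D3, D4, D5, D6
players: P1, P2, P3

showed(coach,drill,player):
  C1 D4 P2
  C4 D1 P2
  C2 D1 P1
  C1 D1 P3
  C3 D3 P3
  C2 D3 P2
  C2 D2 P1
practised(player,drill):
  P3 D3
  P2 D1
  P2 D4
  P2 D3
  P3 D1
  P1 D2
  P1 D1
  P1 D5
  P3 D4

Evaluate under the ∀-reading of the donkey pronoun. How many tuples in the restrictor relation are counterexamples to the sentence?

0

"him" takes "a player" as antecedent and "it" takes "a drill"; both are donkey pronouns co-varying with the restrictor.
Strong reading: for every (c,d,p) with showed(c,d,p), practised(p,d).
Restrictor triples: (C1,D1,P3)→practised(P3,D1) ✓  (C1,D4,P2)→practised(P2,D4) ✓  (C2,D1,P1)→practised(P1,D1) ✓  (C2,D2,P1)→practised(P1,D2) ✓  (C2,D3,P2)→practised(P2,D3) ✓  (C3,D3,P3)→practised(P3,D3) ✓  (C4,D1,P2)→practised(P2,D1) ✓
Counterexamples (restrictor triples failing the scope): 0.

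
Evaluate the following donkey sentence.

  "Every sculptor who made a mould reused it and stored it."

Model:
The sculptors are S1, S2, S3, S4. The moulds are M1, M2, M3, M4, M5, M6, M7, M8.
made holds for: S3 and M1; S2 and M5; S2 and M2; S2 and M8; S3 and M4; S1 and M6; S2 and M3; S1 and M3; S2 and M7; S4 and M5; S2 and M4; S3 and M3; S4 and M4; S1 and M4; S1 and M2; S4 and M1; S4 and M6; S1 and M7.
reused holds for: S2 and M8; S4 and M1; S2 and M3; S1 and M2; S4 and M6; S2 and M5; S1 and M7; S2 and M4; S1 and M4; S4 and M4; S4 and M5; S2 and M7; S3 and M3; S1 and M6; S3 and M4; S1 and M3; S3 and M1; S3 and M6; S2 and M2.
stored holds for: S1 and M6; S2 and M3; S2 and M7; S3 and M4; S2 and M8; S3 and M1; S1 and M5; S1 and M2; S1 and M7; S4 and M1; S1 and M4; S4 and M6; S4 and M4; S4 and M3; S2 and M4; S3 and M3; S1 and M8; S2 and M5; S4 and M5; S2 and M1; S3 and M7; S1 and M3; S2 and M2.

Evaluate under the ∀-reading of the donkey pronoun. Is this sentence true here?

"it" takes "a mould" as antecedent — a donkey pronoun bound across the clause boundary.
Strong reading: for every (s,m) with made(s,m), reused(s,m) ∧ stored(s,m).
Restrictor pairs: (S1,M2) ✓  (S1,M3) ✓  (S1,M4) ✓  (S1,M6) ✓  (S1,M7) ✓  (S2,M2) ✓  (S2,M3) ✓  (S2,M4) ✓  (S2,M5) ✓  (S2,M7) ✓  (S2,M8) ✓  (S3,M1) ✓  (S3,M3) ✓  (S3,M4) ✓  (S4,M1) ✓  (S4,M4) ✓  (S4,M5) ✓  (S4,M6) ✓
Every restrictor pair satisfies the scope.

True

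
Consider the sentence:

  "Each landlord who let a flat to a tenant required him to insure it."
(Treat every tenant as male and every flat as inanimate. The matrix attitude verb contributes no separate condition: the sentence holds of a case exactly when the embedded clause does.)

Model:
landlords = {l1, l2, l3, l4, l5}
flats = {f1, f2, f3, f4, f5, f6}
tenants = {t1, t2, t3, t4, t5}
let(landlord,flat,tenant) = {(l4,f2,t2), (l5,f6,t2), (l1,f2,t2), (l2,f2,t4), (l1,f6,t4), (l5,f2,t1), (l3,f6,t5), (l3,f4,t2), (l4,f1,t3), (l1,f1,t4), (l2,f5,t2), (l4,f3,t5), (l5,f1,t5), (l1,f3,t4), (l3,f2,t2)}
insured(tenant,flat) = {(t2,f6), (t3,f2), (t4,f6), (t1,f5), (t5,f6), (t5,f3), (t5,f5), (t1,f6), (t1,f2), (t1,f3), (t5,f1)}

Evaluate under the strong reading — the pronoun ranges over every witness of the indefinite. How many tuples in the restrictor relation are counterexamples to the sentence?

9

"him" takes "a tenant" as antecedent and "it" takes "a flat"; both are donkey pronouns co-varying with the restrictor.
Strong reading: for every (l,f,t) with let(l,f,t), insured(t,f).
Restrictor triples: (l1,f1,t4)→insured(t4,f1) ✗  (l1,f2,t2)→insured(t2,f2) ✗  (l1,f3,t4)→insured(t4,f3) ✗  (l1,f6,t4)→insured(t4,f6) ✓  (l2,f2,t4)→insured(t4,f2) ✗  (l2,f5,t2)→insured(t2,f5) ✗  (l3,f2,t2)→insured(t2,f2) ✗  (l3,f4,t2)→insured(t2,f4) ✗  (l3,f6,t5)→insured(t5,f6) ✓  (l4,f1,t3)→insured(t3,f1) ✗  (l4,f2,t2)→insured(t2,f2) ✗  (l4,f3,t5)→insured(t5,f3) ✓  (l5,f1,t5)→insured(t5,f1) ✓  (l5,f2,t1)→insured(t1,f2) ✓  (l5,f6,t2)→insured(t2,f6) ✓
Counterexamples (restrictor triples failing the scope): 9.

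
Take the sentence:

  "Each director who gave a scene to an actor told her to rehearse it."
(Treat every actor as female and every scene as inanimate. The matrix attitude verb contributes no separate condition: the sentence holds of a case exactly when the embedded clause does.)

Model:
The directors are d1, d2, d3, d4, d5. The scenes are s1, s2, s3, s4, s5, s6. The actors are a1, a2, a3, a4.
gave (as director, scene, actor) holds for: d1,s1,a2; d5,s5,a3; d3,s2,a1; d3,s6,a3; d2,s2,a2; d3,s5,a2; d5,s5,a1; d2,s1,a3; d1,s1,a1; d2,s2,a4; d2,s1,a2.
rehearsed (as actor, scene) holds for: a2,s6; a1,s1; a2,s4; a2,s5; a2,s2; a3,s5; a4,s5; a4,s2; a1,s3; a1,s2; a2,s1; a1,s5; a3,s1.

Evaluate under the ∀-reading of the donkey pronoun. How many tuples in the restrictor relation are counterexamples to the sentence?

"her" takes "an actor" as antecedent and "it" takes "a scene"; both are donkey pronouns co-varying with the restrictor.
Strong reading: for every (d,s,a) with gave(d,s,a), rehearsed(a,s).
Restrictor triples: (d1,s1,a1)→rehearsed(a1,s1) ✓  (d1,s1,a2)→rehearsed(a2,s1) ✓  (d2,s1,a2)→rehearsed(a2,s1) ✓  (d2,s1,a3)→rehearsed(a3,s1) ✓  (d2,s2,a2)→rehearsed(a2,s2) ✓  (d2,s2,a4)→rehearsed(a4,s2) ✓  (d3,s2,a1)→rehearsed(a1,s2) ✓  (d3,s5,a2)→rehearsed(a2,s5) ✓  (d3,s6,a3)→rehearsed(a3,s6) ✗  (d5,s5,a1)→rehearsed(a1,s5) ✓  (d5,s5,a3)→rehearsed(a3,s5) ✓
Counterexamples (restrictor triples failing the scope): 1.

1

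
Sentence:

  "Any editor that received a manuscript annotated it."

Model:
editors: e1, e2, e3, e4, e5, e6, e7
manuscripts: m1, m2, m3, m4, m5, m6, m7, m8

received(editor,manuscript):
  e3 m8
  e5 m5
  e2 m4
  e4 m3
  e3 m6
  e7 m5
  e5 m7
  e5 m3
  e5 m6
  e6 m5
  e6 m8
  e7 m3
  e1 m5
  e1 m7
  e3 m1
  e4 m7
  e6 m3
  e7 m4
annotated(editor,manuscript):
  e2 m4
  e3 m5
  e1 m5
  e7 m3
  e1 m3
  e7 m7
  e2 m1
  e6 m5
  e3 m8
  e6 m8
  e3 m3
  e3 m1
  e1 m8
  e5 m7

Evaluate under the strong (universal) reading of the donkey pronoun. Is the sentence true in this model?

"it" takes "a manuscript" as antecedent — a donkey pronoun bound across the clause boundary.
Strong reading: for every (e,m) with received(e,m), annotated(e,m).
Restrictor pairs: (e1,m5) ✓  (e1,m7) ✗  (e2,m4) ✓  (e3,m1) ✓  (e3,m6) ✗  (e3,m8) ✓  (e4,m3) ✗  (e4,m7) ✗  (e5,m3) ✗  (e5,m5) ✗  (e5,m6) ✗  (e5,m7) ✓  (e6,m3) ✗  (e6,m5) ✓  (e6,m8) ✓  (e7,m3) ✓  (e7,m4) ✗  (e7,m5) ✗
Counterexample: (e1,m7) is in received but fails the scope.

False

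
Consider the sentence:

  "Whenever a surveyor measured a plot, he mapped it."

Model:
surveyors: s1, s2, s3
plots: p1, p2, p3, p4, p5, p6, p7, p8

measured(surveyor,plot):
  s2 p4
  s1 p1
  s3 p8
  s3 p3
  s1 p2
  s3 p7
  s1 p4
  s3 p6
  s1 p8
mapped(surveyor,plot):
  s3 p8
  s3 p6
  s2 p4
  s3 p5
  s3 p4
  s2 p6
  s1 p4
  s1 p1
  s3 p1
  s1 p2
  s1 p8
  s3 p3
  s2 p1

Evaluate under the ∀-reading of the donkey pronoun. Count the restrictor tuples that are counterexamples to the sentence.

1

"it" takes "a plot" as antecedent — a donkey pronoun bound across the clause boundary.
Strong reading: for every (s,p) with measured(s,p), mapped(s,p).
Restrictor pairs: (s1,p1) ✓  (s1,p2) ✓  (s1,p4) ✓  (s1,p8) ✓  (s2,p4) ✓  (s3,p3) ✓  (s3,p6) ✓  (s3,p7) ✗  (s3,p8) ✓
Counterexamples (restrictor pairs failing the scope): 1.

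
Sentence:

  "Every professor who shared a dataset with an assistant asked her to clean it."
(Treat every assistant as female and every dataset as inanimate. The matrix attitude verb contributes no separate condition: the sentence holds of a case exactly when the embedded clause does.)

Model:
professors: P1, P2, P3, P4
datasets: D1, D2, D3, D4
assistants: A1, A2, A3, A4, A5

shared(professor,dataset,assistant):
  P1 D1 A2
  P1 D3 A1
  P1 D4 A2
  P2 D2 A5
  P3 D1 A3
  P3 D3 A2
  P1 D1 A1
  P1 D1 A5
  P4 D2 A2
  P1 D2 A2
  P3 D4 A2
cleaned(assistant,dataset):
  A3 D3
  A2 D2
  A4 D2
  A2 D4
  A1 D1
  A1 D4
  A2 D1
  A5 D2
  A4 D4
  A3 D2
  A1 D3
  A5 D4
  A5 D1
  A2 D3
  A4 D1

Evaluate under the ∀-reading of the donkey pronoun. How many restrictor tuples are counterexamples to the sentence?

1

"her" takes "an assistant" as antecedent and "it" takes "a dataset"; both are donkey pronouns co-varying with the restrictor.
Strong reading: for every (p,d,a) with shared(p,d,a), cleaned(a,d).
Restrictor triples: (P1,D1,A1)→cleaned(A1,D1) ✓  (P1,D1,A2)→cleaned(A2,D1) ✓  (P1,D1,A5)→cleaned(A5,D1) ✓  (P1,D2,A2)→cleaned(A2,D2) ✓  (P1,D3,A1)→cleaned(A1,D3) ✓  (P1,D4,A2)→cleaned(A2,D4) ✓  (P2,D2,A5)→cleaned(A5,D2) ✓  (P3,D1,A3)→cleaned(A3,D1) ✗  (P3,D3,A2)→cleaned(A2,D3) ✓  (P3,D4,A2)→cleaned(A2,D4) ✓  (P4,D2,A2)→cleaned(A2,D2) ✓
Counterexamples (restrictor triples failing the scope): 1.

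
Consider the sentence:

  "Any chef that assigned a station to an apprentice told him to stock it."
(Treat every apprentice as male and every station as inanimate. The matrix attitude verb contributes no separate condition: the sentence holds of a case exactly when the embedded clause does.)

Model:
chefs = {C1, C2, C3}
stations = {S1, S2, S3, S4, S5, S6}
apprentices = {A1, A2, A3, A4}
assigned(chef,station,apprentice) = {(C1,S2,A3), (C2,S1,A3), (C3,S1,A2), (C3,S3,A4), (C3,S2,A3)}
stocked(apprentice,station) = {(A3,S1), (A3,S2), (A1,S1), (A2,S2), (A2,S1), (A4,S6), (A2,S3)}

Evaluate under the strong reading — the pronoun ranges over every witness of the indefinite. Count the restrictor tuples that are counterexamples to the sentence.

"him" takes "an apprentice" as antecedent and "it" takes "a station"; both are donkey pronouns co-varying with the restrictor.
Strong reading: for every (c,s,a) with assigned(c,s,a), stocked(a,s).
Restrictor triples: (C1,S2,A3)→stocked(A3,S2) ✓  (C2,S1,A3)→stocked(A3,S1) ✓  (C3,S1,A2)→stocked(A2,S1) ✓  (C3,S2,A3)→stocked(A3,S2) ✓  (C3,S3,A4)→stocked(A4,S3) ✗
Counterexamples (restrictor triples failing the scope): 1.

1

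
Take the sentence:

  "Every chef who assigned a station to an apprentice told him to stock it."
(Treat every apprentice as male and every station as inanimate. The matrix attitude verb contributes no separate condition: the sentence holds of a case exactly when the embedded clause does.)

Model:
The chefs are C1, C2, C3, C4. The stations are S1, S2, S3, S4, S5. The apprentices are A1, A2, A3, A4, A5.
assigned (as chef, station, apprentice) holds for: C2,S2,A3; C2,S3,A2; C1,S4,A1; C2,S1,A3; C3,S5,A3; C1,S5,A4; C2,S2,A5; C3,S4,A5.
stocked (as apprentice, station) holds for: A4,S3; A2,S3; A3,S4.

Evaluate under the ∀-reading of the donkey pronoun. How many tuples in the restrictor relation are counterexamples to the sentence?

"him" takes "an apprentice" as antecedent and "it" takes "a station"; both are donkey pronouns co-varying with the restrictor.
Strong reading: for every (c,s,a) with assigned(c,s,a), stocked(a,s).
Restrictor triples: (C1,S4,A1)→stocked(A1,S4) ✗  (C1,S5,A4)→stocked(A4,S5) ✗  (C2,S1,A3)→stocked(A3,S1) ✗  (C2,S2,A3)→stocked(A3,S2) ✗  (C2,S2,A5)→stocked(A5,S2) ✗  (C2,S3,A2)→stocked(A2,S3) ✓  (C3,S4,A5)→stocked(A5,S4) ✗  (C3,S5,A3)→stocked(A3,S5) ✗
Counterexamples (restrictor triples failing the scope): 7.

7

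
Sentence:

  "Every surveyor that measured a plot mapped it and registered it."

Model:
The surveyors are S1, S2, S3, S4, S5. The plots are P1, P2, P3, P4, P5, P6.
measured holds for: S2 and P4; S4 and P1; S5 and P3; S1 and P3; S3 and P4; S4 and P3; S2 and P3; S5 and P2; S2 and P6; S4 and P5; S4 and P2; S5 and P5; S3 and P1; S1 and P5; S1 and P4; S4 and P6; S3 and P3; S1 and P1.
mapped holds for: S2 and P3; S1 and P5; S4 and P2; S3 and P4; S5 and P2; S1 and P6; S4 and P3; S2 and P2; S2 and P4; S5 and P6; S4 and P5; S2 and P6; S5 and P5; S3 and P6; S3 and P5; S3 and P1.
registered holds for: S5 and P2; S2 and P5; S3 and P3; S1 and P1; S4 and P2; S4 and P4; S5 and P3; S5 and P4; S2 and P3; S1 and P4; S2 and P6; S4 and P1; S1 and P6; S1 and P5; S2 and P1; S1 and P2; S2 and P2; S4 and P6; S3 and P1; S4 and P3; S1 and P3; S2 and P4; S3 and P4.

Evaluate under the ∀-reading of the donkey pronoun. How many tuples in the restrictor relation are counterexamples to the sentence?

"it" takes "a plot" as antecedent — a donkey pronoun bound across the clause boundary.
Strong reading: for every (s,p) with measured(s,p), mapped(s,p) ∧ registered(s,p).
Restrictor pairs: (S1,P1) ✗  (S1,P3) ✗  (S1,P4) ✗  (S1,P5) ✓  (S2,P3) ✓  (S2,P4) ✓  (S2,P6) ✓  (S3,P1) ✓  (S3,P3) ✗  (S3,P4) ✓  (S4,P1) ✗  (S4,P2) ✓  (S4,P3) ✓  (S4,P5) ✗  (S4,P6) ✗  (S5,P2) ✓  (S5,P3) ✗  (S5,P5) ✗
Counterexamples (restrictor pairs failing the scope): 9.

9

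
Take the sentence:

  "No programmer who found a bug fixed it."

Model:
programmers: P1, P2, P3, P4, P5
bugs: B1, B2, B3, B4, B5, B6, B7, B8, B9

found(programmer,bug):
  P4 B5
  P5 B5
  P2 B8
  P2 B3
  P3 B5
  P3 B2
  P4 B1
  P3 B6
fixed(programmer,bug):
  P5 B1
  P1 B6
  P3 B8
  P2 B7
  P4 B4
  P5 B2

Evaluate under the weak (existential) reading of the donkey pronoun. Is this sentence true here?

"it" takes "a bug" as antecedent — a donkey pronoun bound across the clause boundary.
Truth condition: for no (p,b) with found(p,b) does fixed(p,b) hold.
Restrictor pairs — does the scope hold? (P2,B3):fails  (P2,B8):fails  (P3,B2):fails  (P3,B5):fails  (P3,B6):fails  (P4,B1):fails  (P4,B5):fails  (P5,B5):fails
Scope holds for no restrictor pair, so the sentence is true.

True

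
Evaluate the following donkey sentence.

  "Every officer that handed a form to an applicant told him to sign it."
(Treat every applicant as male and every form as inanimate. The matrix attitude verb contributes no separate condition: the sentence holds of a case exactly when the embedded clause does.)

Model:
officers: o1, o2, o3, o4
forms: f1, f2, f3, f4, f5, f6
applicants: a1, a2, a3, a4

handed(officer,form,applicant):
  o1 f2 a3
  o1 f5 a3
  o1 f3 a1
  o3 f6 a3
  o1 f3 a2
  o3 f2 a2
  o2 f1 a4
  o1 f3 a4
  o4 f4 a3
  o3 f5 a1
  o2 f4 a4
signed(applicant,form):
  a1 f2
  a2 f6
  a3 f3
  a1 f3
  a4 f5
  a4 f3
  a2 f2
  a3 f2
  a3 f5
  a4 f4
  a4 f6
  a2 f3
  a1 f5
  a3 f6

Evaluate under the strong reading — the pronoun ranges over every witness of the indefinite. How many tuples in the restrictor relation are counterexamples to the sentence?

"him" takes "an applicant" as antecedent and "it" takes "a form"; both are donkey pronouns co-varying with the restrictor.
Strong reading: for every (o,f,a) with handed(o,f,a), signed(a,f).
Restrictor triples: (o1,f2,a3)→signed(a3,f2) ✓  (o1,f3,a1)→signed(a1,f3) ✓  (o1,f3,a2)→signed(a2,f3) ✓  (o1,f3,a4)→signed(a4,f3) ✓  (o1,f5,a3)→signed(a3,f5) ✓  (o2,f1,a4)→signed(a4,f1) ✗  (o2,f4,a4)→signed(a4,f4) ✓  (o3,f2,a2)→signed(a2,f2) ✓  (o3,f5,a1)→signed(a1,f5) ✓  (o3,f6,a3)→signed(a3,f6) ✓  (o4,f4,a3)→signed(a3,f4) ✗
Counterexamples (restrictor triples failing the scope): 2.

2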